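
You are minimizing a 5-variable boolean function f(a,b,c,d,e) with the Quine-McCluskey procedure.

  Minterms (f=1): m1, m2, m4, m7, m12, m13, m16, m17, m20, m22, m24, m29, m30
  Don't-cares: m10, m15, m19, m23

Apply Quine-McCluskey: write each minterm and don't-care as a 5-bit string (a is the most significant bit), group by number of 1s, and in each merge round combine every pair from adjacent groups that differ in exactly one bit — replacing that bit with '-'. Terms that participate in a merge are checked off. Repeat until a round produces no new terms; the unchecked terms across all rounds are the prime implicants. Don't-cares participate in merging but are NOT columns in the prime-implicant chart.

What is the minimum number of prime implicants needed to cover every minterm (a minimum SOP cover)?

Round 0: 00001✓ 00010✓ 00100✓ 00111✓ 01010✓ 01100✓ 01101✓ 01111✓ 10000✓ 10001✓ 10011✓ 10100✓ 10110✓ 10111✓ 11000✓ 11101✓ 11110✓
Round 1: -0001 -0100 -0111 -1101 0-010 0-100 0-111 011-1 0110- 1-000 1-110 10-00 10-11 100-1 1000- 101-0 1011-
PIs = {-0001, -0100, -0111, -1101, 0-010, 0-100, 0-111, 011-1, 0110-, 1-000, 1-110, 10-00, 10-11, 100-1, 1000-, 101-0, 1011-}
Coverage chart:
  m1: -0001 ←essential
  m2: 0-010 ←essential
  m4: -0100,0-100
  m7: -0111,0-111
  m12: 0-100,0110-
  m13: -1101,011-1,0110-
  m16: 1-000,10-00,1000-
  m17: -0001,100-1,1000-
  m20: -0100,10-00,101-0
  m22: 1-110,101-0,1011-
  m24: 1-000 ←essential
  m29: -1101 ←essential
  m30: 1-110 ←essential
Essential: -0001, -1101, 0-010, 1-000, 1-110
Petrick residual → -0100, -0111, 0-100
Min cover (8 terms): b'c'd'e + b'cd'e' + b'cde + bcd'e + a'c'de' + a'cd'e' + ac'd'e' + acde'

8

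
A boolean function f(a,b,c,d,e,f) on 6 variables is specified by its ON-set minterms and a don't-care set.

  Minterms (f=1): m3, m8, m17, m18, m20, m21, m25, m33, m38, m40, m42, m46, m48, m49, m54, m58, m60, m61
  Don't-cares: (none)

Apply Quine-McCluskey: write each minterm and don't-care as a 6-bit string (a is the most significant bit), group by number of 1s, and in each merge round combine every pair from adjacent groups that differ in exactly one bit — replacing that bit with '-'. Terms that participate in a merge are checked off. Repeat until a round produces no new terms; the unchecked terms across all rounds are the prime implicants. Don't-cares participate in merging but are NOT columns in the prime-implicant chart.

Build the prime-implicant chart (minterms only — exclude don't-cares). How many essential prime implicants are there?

10

Round 0: 000011 001000✓ 010001✓ 010010 010100✓ 010101✓ 011001✓ 100001✓ 100110✓ 101000✓ 101010✓ 101110✓ 110000✓ 110001✓ 110110✓ 111010✓ 111100✓ 111101✓
Round 1: -01000 -10001 01-001 010-01 01010- 1-0001 1-0110 1-1010 10-110 101-10 1010-0 11000- 11110-
PIs = {-01000, -10001, 000011, 01-001, 010-01, 010010, 01010-, 1-0001, 1-0110, 1-1010, 10-110, 101-10, 1010-0, 11000-, 11110-}
Coverage chart:
  m3: 000011 ←essential
  m8: -01000 ←essential
  m17: -10001,01-001,010-01
  m18: 010010 ←essential
  m20: 01010- ←essential
  m21: 010-01,01010-
  m25: 01-001 ←essential
  m33: 1-0001 ←essential
  m38: 1-0110,10-110
  m40: -01000,1010-0
  m42: 1-1010,101-10,1010-0
  m46: 10-110,101-10
  m48: 11000- ←essential
  m49: -10001,1-0001,11000-
  m54: 1-0110 ←essential
  m58: 1-1010 ←essential
  m60: 11110- ←essential
  m61: 11110- ←essential
Essential: -01000, 000011, 01-001, 010010, 01010-, 1-0001, 1-0110, 1-1010, 11000-, 11110-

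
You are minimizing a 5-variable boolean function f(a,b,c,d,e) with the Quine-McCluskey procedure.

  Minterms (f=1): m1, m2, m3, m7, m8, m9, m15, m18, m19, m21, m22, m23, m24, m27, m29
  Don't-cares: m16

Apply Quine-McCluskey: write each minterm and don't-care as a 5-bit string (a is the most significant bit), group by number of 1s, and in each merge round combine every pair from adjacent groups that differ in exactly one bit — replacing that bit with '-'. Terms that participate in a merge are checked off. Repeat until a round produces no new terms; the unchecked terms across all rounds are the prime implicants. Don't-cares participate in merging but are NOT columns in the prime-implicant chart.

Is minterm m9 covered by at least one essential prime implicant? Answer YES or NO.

NO

Round 0: 00001✓ 00010✓ 00011✓ 00111✓ 01000✓ 01001✓ 01111✓ 10000✓ 10010✓ 10011✓ 10101✓ 10110✓ 10111✓ 11000✓ 11011✓ 11101✓
Round 1: -0010✓ -0011✓ -0111✓ -1000 0-001 0-111 00-11✓ 000-1 0001-✓ 0100- 1-000 1-011 1-101 10-10✓ 10-11✓ 100-0 1001-✓ 101-1 1011-✓
Round 2: -0-11 -001- 10-1-
PIs = {-0-11, -001-, -1000, 0-001, 0-111, 000-1, 0100-, 1-000, 1-011, 1-101, 10-1-, 100-0, 101-1}
Coverage chart:
  m1: 0-001,000-1
  m2: -001- ←essential
  m3: -0-11,-001-,000-1
  m7: -0-11,0-111
  m8: -1000,0100-
  m9: 0-001,0100-
  m15: 0-111 ←essential
  m18: -001-,10-1-,100-0
  m19: -0-11,-001-,1-011,10-1-
  m21: 1-101,101-1
  m22: 10-1- ←essential
  m23: -0-11,10-1-,101-1
  m24: -1000,1-000
  m27: 1-011 ←essential
  m29: 1-101 ←essential
Essential: -001-, 0-111, 1-011, 1-101, 10-1-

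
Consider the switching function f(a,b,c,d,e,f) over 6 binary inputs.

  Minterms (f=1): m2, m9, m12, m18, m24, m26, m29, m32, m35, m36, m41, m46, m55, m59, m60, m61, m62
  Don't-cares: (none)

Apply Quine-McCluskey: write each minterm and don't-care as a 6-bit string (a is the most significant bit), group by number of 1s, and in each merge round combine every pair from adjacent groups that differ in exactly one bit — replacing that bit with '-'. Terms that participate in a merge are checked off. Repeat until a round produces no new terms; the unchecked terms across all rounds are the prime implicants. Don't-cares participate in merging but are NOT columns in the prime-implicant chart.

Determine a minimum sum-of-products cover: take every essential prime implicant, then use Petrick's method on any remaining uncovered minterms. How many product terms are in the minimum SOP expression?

Round 0: 000010✓ 001001✓ 001100 010010✓ 011000✓ 011010✓ 011101✓ 100000✓ 100011 100100✓ 101001✓ 101110✓ 110111 111011 111100✓ 111101✓ 111110✓
Round 1: -01001 -11101 0-0010 01-010 0110-0 1-1110 100-00 1111-0 11110-
PIs = {-01001, -11101, 0-0010, 001100, 01-010, 0110-0, 1-1110, 100-00, 100011, 110111, 111011, 1111-0, 11110-}
Coverage chart:
  m2: 0-0010 ←essential
  m9: -01001 ←essential
  m12: 001100 ←essential
  m18: 0-0010,01-010
  m24: 0110-0 ←essential
  m26: 01-010,0110-0
  m29: -11101 ←essential
  m32: 100-00 ←essential
  m35: 100011 ←essential
  m36: 100-00 ←essential
  m41: -01001 ←essential
  m46: 1-1110 ←essential
  m55: 110111 ←essential
  m59: 111011 ←essential
  m60: 1111-0,11110-
  m61: -11101,11110-
  m62: 1-1110,1111-0
Essential: -01001, -11101, 0-0010, 001100, 0110-0, 1-1110, 100-00, 100011, 110111, 111011
Petrick residual → 1111-0
Min cover (11 terms): b'cd'e'f + bcde'f + a'c'd'ef' + a'b'cde'f' + a'bcd'f' + acdef' + ab'c'e'f' + ab'c'd'ef + abc'def + abcd'ef + abcdf'

11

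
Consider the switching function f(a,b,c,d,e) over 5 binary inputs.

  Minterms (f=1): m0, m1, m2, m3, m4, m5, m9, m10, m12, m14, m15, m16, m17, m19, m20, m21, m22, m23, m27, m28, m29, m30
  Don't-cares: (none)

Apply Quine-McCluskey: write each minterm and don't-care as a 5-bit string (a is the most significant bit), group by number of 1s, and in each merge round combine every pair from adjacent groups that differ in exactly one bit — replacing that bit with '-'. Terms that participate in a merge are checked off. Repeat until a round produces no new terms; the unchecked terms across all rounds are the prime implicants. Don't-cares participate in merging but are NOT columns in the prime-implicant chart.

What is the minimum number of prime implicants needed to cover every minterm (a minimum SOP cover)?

9

Round 0: 00000✓ 00001✓ 00010✓ 00011✓ 00100✓ 00101✓ 01001✓ 01010✓ 01100✓ 01110✓ 01111✓ 10000✓ 10001✓ 10011✓ 10100✓ 10101✓ 10110✓ 10111✓ 11011✓ 11100✓ 11101✓ 11110✓
Round 1: -0000✓ -0001✓ -0011✓ -0100✓ -0101✓ -1100✓ -1110✓ 0-001 0-010 0-100✓ 00-00✓ 00-01✓ 000-0✓ 000-1✓ 0000-✓ 0001-✓ 0010-✓ 01-10 011-0✓ 0111- 1-011 1-100✓ 1-101✓ 1-110✓ 10-00✓ 10-01✓ 10-11✓ 100-1✓ 1000-✓ 101-0✓ 101-1✓ 1010-✓ 1011-✓ 111-0✓ 1110-✓
Round 2: --100 -0-00✓ -0-01✓ -00-1 -000-✓ -010-✓ -11-0 00-0-✓ 000-- 1-1-0 1-10- 10--1 10-0-✓ 101--
Round 3: -0-0-
PIs = {--100, -0-0-, -00-1, -11-0, 0-001, 0-010, 000--, 01-10, 0111-, 1-011, 1-1-0, 1-10-, 10--1, 101--}
Coverage chart:
  m0: -0-0-,000--
  m1: -0-0-,-00-1,0-001,000--
  m2: 0-010,000--
  m3: -00-1,000--
  m4: --100,-0-0-
  m5: -0-0- ←essential
  m9: 0-001 ←essential
  m10: 0-010,01-10
  m12: --100,-11-0
  m14: -11-0,01-10,0111-
  m15: 0111- ←essential
  m16: -0-0- ←essential
  m17: -0-0-,-00-1,10--1
  m19: -00-1,1-011,10--1
  m20: --100,-0-0-,1-1-0,1-10-,101--
  m21: -0-0-,1-10-,10--1,101--
  m22: 1-1-0,101--
  m23: 10--1,101--
  m27: 1-011 ←essential
  m28: --100,-11-0,1-1-0,1-10-
  m29: 1-10- ←essential
  m30: -11-0,1-1-0
Essential: -0-0-, 0-001, 0111-, 1-011, 1-10-
Petrick residual → -00-1, -11-0, 0-010, 101--
Min cover (9 terms): b'd' + b'c'e + bce' + a'c'd'e + a'c'de' + a'bcd + ac'de + acd' + ab'c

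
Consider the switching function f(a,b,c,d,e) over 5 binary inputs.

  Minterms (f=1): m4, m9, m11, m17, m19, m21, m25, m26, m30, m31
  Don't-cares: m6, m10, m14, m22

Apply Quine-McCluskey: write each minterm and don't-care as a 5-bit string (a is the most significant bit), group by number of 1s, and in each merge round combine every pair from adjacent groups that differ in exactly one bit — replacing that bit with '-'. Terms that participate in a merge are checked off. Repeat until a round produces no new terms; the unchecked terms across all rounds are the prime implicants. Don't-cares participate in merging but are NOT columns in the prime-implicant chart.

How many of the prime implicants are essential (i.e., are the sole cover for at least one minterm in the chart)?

5

Round 0: 00100✓ 00110✓ 01001✓ 01010✓ 01011✓ 01110✓ 10001✓ 10011✓ 10101✓ 10110✓ 11001✓ 11010✓ 11110✓ 11111✓
Round 1: -0110✓ -1001 -1010✓ -1110✓ 0-110✓ 001-0 01-10✓ 010-1 0101- 1-001 1-110✓ 10-01 100-1 11-10✓ 1111-
Round 2: --110 -1-10
PIs = {--110, -1-10, -1001, 001-0, 010-1, 0101-, 1-001, 10-01, 100-1, 1111-}
Coverage chart:
  m4: 001-0 ←essential
  m9: -1001,010-1
  m11: 010-1,0101-
  m17: 1-001,10-01,100-1
  m19: 100-1 ←essential
  m21: 10-01 ←essential
  m25: -1001,1-001
  m26: -1-10 ←essential
  m30: --110,-1-10,1111-
  m31: 1111- ←essential
Essential: -1-10, 001-0, 10-01, 100-1, 1111-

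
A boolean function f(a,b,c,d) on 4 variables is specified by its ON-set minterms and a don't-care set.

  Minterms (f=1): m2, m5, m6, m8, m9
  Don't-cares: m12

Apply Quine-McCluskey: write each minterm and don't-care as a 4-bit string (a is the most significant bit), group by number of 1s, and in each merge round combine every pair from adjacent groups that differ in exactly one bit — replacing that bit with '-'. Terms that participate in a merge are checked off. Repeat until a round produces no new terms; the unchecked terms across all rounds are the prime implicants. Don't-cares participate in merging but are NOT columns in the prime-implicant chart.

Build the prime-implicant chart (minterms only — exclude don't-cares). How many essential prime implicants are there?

3

[col 0] 0010*, 0101, 0110*, 1000*, 1001*, 1100*
[col 1] 0-10, 1-00, 100-
Prime implicants: 0-10, 0101, 1-00, 100-
PI chart (minterm → PIs covering it):
  2 | 0-10  (sole → essential)
  5 | 0101  (sole → essential)
  6 | 0-10  (sole → essential)
  8 | 1-00,100-
  9 | 100-  (sole → essential)
Essential prime implicants: 0-10, 0101, 100-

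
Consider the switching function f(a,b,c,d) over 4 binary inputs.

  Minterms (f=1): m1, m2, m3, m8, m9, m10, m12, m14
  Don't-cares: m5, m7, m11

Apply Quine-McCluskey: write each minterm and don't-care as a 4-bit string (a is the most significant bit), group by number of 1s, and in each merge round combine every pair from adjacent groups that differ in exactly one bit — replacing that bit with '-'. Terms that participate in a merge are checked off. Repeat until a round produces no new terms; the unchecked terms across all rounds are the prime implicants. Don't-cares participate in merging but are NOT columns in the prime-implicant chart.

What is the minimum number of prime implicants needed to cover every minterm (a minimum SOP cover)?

3

size-2^0 implicants → 0001(✓)  0010(✓)  0011(✓)  0101(✓)  0111(✓)  1000(✓)  1001(✓)  1010(✓)  1011(✓)  1100(✓)  1110(✓)
size-2^1 implicants → -001(✓)  -010(✓)  -011(✓)  0-01(✓)  0-11(✓)  00-1(✓)  001-(✓)  01-1(✓)  1-00(✓)  1-10(✓)  10-0(✓)  10-1(✓)  100-(✓)  101-(✓)  11-0(✓)
size-2^2 implicants → -0-1  -01-  0--1  1--0  10--
Unchecked terms (primes): -0-1, -01-, 0--1, 1--0, 10--
Minterm coverage:
  m1 ⊆ -0-1,0--1
  m2 ⊆ -01- [E]
  m3 ⊆ -0-1,-01-,0--1
  m8 ⊆ 1--0,10--
  m9 ⊆ -0-1,10--
  m10 ⊆ -01-,1--0,10--
  m12 ⊆ 1--0 [E]
  m14 ⊆ 1--0 [E]
E = {-01-, 1--0}
Petrick residual → -0-1
Cover = b'd + b'c + ad'  |cover|=3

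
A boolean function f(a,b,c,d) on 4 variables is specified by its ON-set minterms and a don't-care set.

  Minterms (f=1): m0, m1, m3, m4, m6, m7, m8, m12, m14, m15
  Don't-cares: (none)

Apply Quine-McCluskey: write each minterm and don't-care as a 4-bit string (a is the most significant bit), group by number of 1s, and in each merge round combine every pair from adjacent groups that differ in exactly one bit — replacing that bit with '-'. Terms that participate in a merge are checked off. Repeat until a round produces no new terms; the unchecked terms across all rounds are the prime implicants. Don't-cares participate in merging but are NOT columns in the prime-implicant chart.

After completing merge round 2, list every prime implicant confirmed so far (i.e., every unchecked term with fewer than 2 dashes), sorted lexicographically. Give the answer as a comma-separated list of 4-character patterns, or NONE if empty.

Round 0: 0000✓ 0001✓ 0011✓ 0100✓ 0110✓ 0111✓ 1000✓ 1100✓ 1110✓ 1111✓
Round 1: -000✓ -100✓ -110✓ -111✓ 0-00✓ 0-11 00-1 000- 01-0✓ 011-✓ 1-00✓ 11-0✓ 111-✓
Round 2: --00 -1-0 -11-
PIs = {--00, -1-0, -11-, 0-11, 00-1, 000-}

0-11, 00-1, 000-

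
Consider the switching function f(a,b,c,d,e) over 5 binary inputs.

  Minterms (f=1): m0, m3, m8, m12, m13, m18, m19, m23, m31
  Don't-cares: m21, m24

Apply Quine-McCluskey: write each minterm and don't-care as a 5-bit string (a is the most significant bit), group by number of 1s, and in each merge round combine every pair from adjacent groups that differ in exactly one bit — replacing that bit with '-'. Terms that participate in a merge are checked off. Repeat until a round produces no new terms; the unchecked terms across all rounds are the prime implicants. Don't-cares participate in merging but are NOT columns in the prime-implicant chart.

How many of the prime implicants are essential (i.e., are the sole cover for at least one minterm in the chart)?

5

size-2^0 implicants → 00000(✓)  00011(✓)  01000(✓)  01100(✓)  01101(✓)  10010(✓)  10011(✓)  10101(✓)  10111(✓)  11000(✓)  11111(✓)
size-2^1 implicants → -0011  -1000  0-000  01-00  0110-  1-111  10-11  1001-  101-1
Unchecked terms (primes): -0011, -1000, 0-000, 01-00, 0110-, 1-111, 10-11, 1001-, 101-1
Minterm coverage:
  m0 ⊆ 0-000 [E]
  m3 ⊆ -0011 [E]
  m8 ⊆ -1000,0-000,01-00
  m12 ⊆ 01-00,0110-
  m13 ⊆ 0110- [E]
  m18 ⊆ 1001- [E]
  m19 ⊆ -0011,10-11,1001-
  m23 ⊆ 1-111,10-11,101-1
  m31 ⊆ 1-111 [E]
E = {-0011, 0-000, 0110-, 1-111, 1001-}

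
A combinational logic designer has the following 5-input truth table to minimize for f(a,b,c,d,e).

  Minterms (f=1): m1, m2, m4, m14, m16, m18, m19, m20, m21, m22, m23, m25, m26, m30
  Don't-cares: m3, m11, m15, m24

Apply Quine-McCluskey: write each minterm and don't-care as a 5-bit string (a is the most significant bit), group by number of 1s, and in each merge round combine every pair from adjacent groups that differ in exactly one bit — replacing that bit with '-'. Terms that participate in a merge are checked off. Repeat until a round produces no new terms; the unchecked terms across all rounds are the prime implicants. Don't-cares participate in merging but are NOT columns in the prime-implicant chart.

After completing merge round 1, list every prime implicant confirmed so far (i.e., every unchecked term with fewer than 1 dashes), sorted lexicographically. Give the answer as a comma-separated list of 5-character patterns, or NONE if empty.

NONE

[col 0] 00001*, 00010*, 00011*, 00100*, 01011*, 01110*, 01111*, 10000*, 10010*, 10011*, 10100*, 10101*, 10110*, 10111*, 11000*, 11001*, 11010*, 11110*
[col 1] -0010*, -0011*, -0100, -1110, 0-011, 000-1, 0001-*, 01-11, 0111-, 1-000*, 1-010*, 1-110*, 10-00*, 10-10*, 10-11*, 100-0*, 1001-*, 101-0*, 101-1*, 1010-*, 1011-*, 11-10*, 110-0*, 1100-
[col 2] -001-, 1--10, 1-0-0, 10--0, 10-1-, 101--
Prime implicants: -001-, -0100, -1110, 0-011, 000-1, 01-11, 0111-, 1--10, 1-0-0, 10--0, 10-1-, 101--, 1100-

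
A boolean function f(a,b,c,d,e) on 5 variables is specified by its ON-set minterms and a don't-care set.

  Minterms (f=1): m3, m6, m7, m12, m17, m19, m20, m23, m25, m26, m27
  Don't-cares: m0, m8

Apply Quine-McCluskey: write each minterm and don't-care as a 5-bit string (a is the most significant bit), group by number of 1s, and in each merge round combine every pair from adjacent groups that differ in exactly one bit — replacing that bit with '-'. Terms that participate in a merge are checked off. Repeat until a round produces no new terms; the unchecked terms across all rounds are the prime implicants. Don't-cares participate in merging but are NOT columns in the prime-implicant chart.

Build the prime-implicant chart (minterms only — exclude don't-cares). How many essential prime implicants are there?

6

Round 0: 00000✓ 00011✓ 00110✓ 00111✓ 01000✓ 01100✓ 10001✓ 10011✓ 10100 10111✓ 11001✓ 11010✓ 11011✓
Round 1: -0011✓ -0111✓ 0-000 00-11✓ 0011- 01-00 1-001✓ 1-011✓ 10-11✓ 100-1✓ 110-1✓ 1101-
Round 2: -0-11 1-0-1
PIs = {-0-11, 0-000, 0011-, 01-00, 1-0-1, 10100, 1101-}
Coverage chart:
  m3: -0-11 ←essential
  m6: 0011- ←essential
  m7: -0-11,0011-
  m12: 01-00 ←essential
  m17: 1-0-1 ←essential
  m19: -0-11,1-0-1
  m20: 10100 ←essential
  m23: -0-11 ←essential
  m25: 1-0-1 ←essential
  m26: 1101- ←essential
  m27: 1-0-1,1101-
Essential: -0-11, 0011-, 01-00, 1-0-1, 10100, 1101-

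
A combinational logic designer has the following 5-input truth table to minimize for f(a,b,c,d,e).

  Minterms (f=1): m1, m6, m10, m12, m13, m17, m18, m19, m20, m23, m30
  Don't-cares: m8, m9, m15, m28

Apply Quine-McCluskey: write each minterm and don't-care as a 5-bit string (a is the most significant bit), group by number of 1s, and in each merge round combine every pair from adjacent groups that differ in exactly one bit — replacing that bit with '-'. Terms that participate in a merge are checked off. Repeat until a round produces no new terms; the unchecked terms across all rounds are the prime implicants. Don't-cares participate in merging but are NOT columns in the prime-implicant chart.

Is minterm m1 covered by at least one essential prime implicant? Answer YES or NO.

NO

Round 0: 00001✓ 00110 01000✓ 01001✓ 01010✓ 01100✓ 01101✓ 01111✓ 10001✓ 10010✓ 10011✓ 10100✓ 10111✓ 11100✓ 11110✓
Round 1: -0001 -1100 0-001 01-00✓ 01-01✓ 010-0 0100-✓ 011-1 0110-✓ 1-100 10-11 100-1 1001- 111-0
Round 2: 01-0-
PIs = {-0001, -1100, 0-001, 00110, 01-0-, 010-0, 011-1, 1-100, 10-11, 100-1, 1001-, 111-0}
Coverage chart:
  m1: -0001,0-001
  m6: 00110 ←essential
  m10: 010-0 ←essential
  m12: -1100,01-0-
  m13: 01-0-,011-1
  m17: -0001,100-1
  m18: 1001- ←essential
  m19: 10-11,100-1,1001-
  m20: 1-100 ←essential
  m23: 10-11 ←essential
  m30: 111-0 ←essential
Essential: 00110, 010-0, 1-100, 10-11, 1001-, 111-0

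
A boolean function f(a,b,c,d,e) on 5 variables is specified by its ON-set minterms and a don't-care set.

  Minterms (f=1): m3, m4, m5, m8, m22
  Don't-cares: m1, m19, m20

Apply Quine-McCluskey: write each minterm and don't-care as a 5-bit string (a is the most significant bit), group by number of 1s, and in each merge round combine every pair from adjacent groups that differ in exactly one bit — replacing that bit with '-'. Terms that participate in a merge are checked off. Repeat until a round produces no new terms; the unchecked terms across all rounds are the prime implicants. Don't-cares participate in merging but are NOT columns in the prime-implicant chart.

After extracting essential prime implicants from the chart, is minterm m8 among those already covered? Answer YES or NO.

[col 0] 00001*, 00011*, 00100*, 00101*, 01000, 10011*, 10100*, 10110*
[col 1] -0011, -0100, 00-01, 000-1, 0010-, 101-0
Prime implicants: -0011, -0100, 00-01, 000-1, 0010-, 01000, 101-0
PI chart (minterm → PIs covering it):
  3 | -0011,000-1
  4 | -0100,0010-
  5 | 00-01,0010-
  8 | 01000  (sole → essential)
  22 | 101-0  (sole → essential)
Essential prime implicants: 01000, 101-0

YES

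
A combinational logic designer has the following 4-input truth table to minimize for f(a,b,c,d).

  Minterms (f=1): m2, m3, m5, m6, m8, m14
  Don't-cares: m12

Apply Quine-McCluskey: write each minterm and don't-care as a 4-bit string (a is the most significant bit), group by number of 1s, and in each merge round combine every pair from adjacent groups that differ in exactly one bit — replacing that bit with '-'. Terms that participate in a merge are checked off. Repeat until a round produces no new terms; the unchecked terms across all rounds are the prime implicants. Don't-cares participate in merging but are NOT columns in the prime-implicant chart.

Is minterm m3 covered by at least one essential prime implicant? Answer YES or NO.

YES

Round 0: 0010✓ 0011✓ 0101 0110✓ 1000✓ 1100✓ 1110✓
Round 1: -110 0-10 001- 1-00 11-0
PIs = {-110, 0-10, 001-, 0101, 1-00, 11-0}
Coverage chart:
  m2: 0-10,001-
  m3: 001- ←essential
  m5: 0101 ←essential
  m6: -110,0-10
  m8: 1-00 ←essential
  m14: -110,11-0
Essential: 001-, 0101, 1-00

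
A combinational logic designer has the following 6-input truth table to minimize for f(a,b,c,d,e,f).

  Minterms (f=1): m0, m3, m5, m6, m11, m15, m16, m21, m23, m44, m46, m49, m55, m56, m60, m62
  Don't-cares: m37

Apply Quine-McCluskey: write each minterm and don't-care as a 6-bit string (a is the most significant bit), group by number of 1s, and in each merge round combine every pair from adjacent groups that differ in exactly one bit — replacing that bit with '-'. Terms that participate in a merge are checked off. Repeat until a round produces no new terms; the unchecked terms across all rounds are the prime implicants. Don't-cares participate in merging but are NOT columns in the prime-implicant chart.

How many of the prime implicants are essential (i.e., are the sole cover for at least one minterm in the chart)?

8

Round 0: 000000✓ 000011✓ 000101✓ 000110 001011✓ 001111✓ 010000✓ 010101✓ 010111✓ 100101✓ 101100✓ 101110✓ 110001 110111✓ 111000✓ 111100✓ 111110✓
Round 1: -00101 -10111 0-0000 0-0101 00-011 001-11 0101-1 1-1100✓ 1-1110✓ 1011-0✓ 111-00 1111-0✓
Round 2: 1-11-0
PIs = {-00101, -10111, 0-0000, 0-0101, 00-011, 000110, 001-11, 0101-1, 1-11-0, 110001, 111-00}
Coverage chart:
  m0: 0-0000 ←essential
  m3: 00-011 ←essential
  m5: -00101,0-0101
  m6: 000110 ←essential
  m11: 00-011,001-11
  m15: 001-11 ←essential
  m16: 0-0000 ←essential
  m21: 0-0101,0101-1
  m23: -10111,0101-1
  m44: 1-11-0 ←essential
  m46: 1-11-0 ←essential
  m49: 110001 ←essential
  m55: -10111 ←essential
  m56: 111-00 ←essential
  m60: 1-11-0,111-00
  m62: 1-11-0 ←essential
Essential: -10111, 0-0000, 00-011, 000110, 001-11, 1-11-0, 110001, 111-00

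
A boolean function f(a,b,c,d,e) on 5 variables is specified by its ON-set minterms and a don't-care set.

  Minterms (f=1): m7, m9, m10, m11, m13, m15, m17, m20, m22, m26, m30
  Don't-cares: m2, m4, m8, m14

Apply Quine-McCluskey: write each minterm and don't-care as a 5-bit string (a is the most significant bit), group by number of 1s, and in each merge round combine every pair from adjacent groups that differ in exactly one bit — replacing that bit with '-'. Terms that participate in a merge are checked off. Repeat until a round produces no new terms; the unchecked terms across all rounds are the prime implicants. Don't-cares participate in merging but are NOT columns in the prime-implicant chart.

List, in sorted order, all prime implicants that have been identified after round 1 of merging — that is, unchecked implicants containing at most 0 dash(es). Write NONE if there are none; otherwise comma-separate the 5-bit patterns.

[col 0] 00010*, 00100*, 00111*, 01000*, 01001*, 01010*, 01011*, 01101*, 01110*, 01111*, 10001, 10100*, 10110*, 11010*, 11110*
[col 1] -0100, -1010*, -1110*, 0-010, 0-111, 01-01*, 01-10*, 01-11*, 010-0*, 010-1*, 0100-*, 0101-*, 011-1*, 0111-*, 1-110, 101-0, 11-10*
[col 2] -1-10, 01--1, 01-1-, 010--
Prime implicants: -0100, -1-10, 0-010, 0-111, 01--1, 01-1-, 010--, 1-110, 10001, 101-0

10001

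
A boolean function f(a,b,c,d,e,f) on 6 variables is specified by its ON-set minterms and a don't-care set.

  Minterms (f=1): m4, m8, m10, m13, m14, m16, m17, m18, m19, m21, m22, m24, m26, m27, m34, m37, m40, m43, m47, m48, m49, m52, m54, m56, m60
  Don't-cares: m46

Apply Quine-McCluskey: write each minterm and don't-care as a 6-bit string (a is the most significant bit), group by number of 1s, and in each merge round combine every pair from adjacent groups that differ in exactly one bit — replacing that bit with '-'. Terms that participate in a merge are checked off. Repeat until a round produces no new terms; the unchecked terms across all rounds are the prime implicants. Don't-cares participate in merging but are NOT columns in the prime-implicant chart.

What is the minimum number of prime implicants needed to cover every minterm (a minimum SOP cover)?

12

size-2^0 implicants → 000100  001000(✓)  001010(✓)  001101  001110(✓)  010000(✓)  010001(✓)  010010(✓)  010011(✓)  010101(✓)  010110(✓)  011000(✓)  011010(✓)  011011(✓)  100010  100101  101000(✓)  101011(✓)  101110(✓)  101111(✓)  110000(✓)  110001(✓)  110100(✓)  110110(✓)  111000(✓)  111100(✓)
size-2^1 implicants → -01000(✓)  -01110  -10000(✓)  -10001(✓)  -10110  -11000(✓)  0-1000(✓)  0-1010(✓)  001-10  0010-0(✓)  01-000(✓)  01-010(✓)  01-011(✓)  010-01  010-10  0100-0(✓)  0100-1(✓)  01000-(✓)  01001-(✓)  0110-0(✓)  01101-(✓)  1-1000(✓)  101-11  10111-  11-000(✓)  11-100(✓)  110-00(✓)  11000-(✓)  1101-0  111-00(✓)
size-2^2 implicants → --1000  -1-000  -1000-  0-10-0  01-0-0  01-01-  0100--  11--00
Unchecked terms (primes): --1000, -01110, -1-000, -1000-, -10110, 0-10-0, 000100, 001-10, 001101, 01-0-0, 01-01-, 010-01, 010-10, 0100--, 100010, 100101, 101-11, 10111-, 11--00, 1101-0
Minterm coverage:
  m4 ⊆ 000100 [E]
  m8 ⊆ --1000,0-10-0
  m10 ⊆ 0-10-0,001-10
  m13 ⊆ 001101 [E]
  m14 ⊆ -01110,001-10
  m16 ⊆ -1-000,-1000-,01-0-0,0100--
  m17 ⊆ -1000-,010-01,0100--
  m18 ⊆ 01-0-0,01-01-,010-10,0100--
  m19 ⊆ 01-01-,0100--
  m21 ⊆ 010-01 [E]
  m22 ⊆ -10110,010-10
  m24 ⊆ --1000,-1-000,0-10-0,01-0-0
  m26 ⊆ 0-10-0,01-0-0,01-01-
  m27 ⊆ 01-01- [E]
  m34 ⊆ 100010 [E]
  m37 ⊆ 100101 [E]
  m40 ⊆ --1000 [E]
  m43 ⊆ 101-11 [E]
  m47 ⊆ 101-11,10111-
  m48 ⊆ -1-000,-1000-,11--00
  m49 ⊆ -1000- [E]
  m52 ⊆ 11--00,1101-0
  m54 ⊆ -10110,1101-0
  m56 ⊆ --1000,-1-000,11--00
  m60 ⊆ 11--00 [E]
E = {--1000, -1000-, 000100, 001101, 01-01-, 010-01, 100010, 100101, 101-11, 11--00}
Petrick residual → -10110, 001-10
Cover = cd'e'f' + bc'd'e' + bc'def' + a'b'c'de'f' + a'b'cef' + a'b'cde'f + a'bd'e + a'bc'e'f + ab'c'd'ef' + ab'c'de'f + ab'cef + abe'f'  |cover|=12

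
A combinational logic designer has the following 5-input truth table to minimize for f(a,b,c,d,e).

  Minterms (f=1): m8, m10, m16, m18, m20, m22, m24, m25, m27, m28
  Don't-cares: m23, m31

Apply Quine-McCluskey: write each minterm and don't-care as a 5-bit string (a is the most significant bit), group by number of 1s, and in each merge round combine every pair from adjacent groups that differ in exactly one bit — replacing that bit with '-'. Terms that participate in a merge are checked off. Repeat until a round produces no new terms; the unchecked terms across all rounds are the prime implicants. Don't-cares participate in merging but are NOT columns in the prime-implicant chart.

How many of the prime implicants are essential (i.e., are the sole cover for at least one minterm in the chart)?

Round 0: 01000✓ 01010✓ 10000✓ 10010✓ 10100✓ 10110✓ 10111✓ 11000✓ 11001✓ 11011✓ 11100✓ 11111✓
Round 1: -1000 010-0 1-000✓ 1-100✓ 1-111 10-00✓ 10-10✓ 100-0✓ 101-0✓ 1011- 11-00✓ 11-11 110-1 1100-
Round 2: 1--00 10--0
PIs = {-1000, 010-0, 1--00, 1-111, 10--0, 1011-, 11-11, 110-1, 1100-}
Coverage chart:
  m8: -1000,010-0
  m10: 010-0 ←essential
  m16: 1--00,10--0
  m18: 10--0 ←essential
  m20: 1--00,10--0
  m22: 10--0,1011-
  m24: -1000,1--00,1100-
  m25: 110-1,1100-
  m27: 11-11,110-1
  m28: 1--00 ←essential
Essential: 010-0, 1--00, 10--0

3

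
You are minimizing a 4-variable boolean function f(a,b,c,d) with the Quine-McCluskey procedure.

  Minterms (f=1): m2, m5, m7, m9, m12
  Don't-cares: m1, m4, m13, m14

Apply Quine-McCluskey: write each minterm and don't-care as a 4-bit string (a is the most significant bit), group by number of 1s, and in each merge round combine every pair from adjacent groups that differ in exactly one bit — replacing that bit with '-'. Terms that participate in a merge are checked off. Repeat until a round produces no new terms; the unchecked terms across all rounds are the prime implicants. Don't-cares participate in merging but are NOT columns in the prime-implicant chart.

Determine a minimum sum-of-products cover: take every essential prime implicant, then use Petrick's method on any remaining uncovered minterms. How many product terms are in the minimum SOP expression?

4

size-2^0 implicants → 0001(✓)  0010  0100(✓)  0101(✓)  0111(✓)  1001(✓)  1100(✓)  1101(✓)  1110(✓)
size-2^1 implicants → -001(✓)  -100(✓)  -101(✓)  0-01(✓)  01-1  010-(✓)  1-01(✓)  11-0  110-(✓)
size-2^2 implicants → --01  -10-
Unchecked terms (primes): --01, -10-, 0010, 01-1, 11-0
Minterm coverage:
  m2 ⊆ 0010 [E]
  m5 ⊆ --01,-10-,01-1
  m7 ⊆ 01-1 [E]
  m9 ⊆ --01 [E]
  m12 ⊆ -10-,11-0
E = {--01, 0010, 01-1}
Petrick residual → -10-
Cover = c'd + bc' + a'b'cd' + a'bd  |cover|=4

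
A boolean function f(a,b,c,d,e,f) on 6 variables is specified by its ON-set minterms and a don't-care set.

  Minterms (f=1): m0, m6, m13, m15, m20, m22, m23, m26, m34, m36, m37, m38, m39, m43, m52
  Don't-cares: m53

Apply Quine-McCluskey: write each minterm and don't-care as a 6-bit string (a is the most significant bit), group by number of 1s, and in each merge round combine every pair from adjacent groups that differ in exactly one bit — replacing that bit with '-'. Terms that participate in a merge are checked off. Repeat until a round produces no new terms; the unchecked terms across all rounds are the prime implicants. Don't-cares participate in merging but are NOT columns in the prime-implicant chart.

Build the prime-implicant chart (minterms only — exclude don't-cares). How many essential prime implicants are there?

7

size-2^0 implicants → 000000  000110(✓)  001101(✓)  001111(✓)  010100(✓)  010110(✓)  010111(✓)  011010  100010(✓)  100100(✓)  100101(✓)  100110(✓)  100111(✓)  101011  110100(✓)  110101(✓)
size-2^1 implicants → -00110  -10100  0-0110  0011-1  0101-0  01011-  1-0100(✓)  1-0101(✓)  100-10  1001-0(✓)  1001-1(✓)  10010-(✓)  10011-(✓)  11010-(✓)
size-2^2 implicants → 1-010-  1001--
Unchecked terms (primes): -00110, -10100, 0-0110, 000000, 0011-1, 0101-0, 01011-, 011010, 1-010-, 100-10, 1001--, 101011
Minterm coverage:
  m0 ⊆ 000000 [E]
  m6 ⊆ -00110,0-0110
  m13 ⊆ 0011-1 [E]
  m15 ⊆ 0011-1 [E]
  m20 ⊆ -10100,0101-0
  m22 ⊆ 0-0110,0101-0,01011-
  m23 ⊆ 01011- [E]
  m26 ⊆ 011010 [E]
  m34 ⊆ 100-10 [E]
  m36 ⊆ 1-010-,1001--
  m37 ⊆ 1-010-,1001--
  m38 ⊆ -00110,100-10,1001--
  m39 ⊆ 1001-- [E]
  m43 ⊆ 101011 [E]
  m52 ⊆ -10100,1-010-
E = {000000, 0011-1, 01011-, 011010, 100-10, 1001--, 101011}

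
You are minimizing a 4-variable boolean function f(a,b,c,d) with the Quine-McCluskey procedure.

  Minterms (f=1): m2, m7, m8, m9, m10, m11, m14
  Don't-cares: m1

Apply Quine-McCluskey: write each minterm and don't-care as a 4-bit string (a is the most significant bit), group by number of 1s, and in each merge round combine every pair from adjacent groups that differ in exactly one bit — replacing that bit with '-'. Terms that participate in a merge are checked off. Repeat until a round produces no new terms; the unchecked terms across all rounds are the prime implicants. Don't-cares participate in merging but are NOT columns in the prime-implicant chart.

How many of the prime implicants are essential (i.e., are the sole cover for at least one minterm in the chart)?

[col 0] 0001*, 0010*, 0111, 1000*, 1001*, 1010*, 1011*, 1110*
[col 1] -001, -010, 1-10, 10-0*, 10-1*, 100-*, 101-*
[col 2] 10--
Prime implicants: -001, -010, 0111, 1-10, 10--
PI chart (minterm → PIs covering it):
  2 | -010  (sole → essential)
  7 | 0111  (sole → essential)
  8 | 10--  (sole → essential)
  9 | -001,10--
  10 | -010,1-10,10--
  11 | 10--  (sole → essential)
  14 | 1-10  (sole → essential)
Essential prime implicants: -010, 0111, 1-10, 10--

4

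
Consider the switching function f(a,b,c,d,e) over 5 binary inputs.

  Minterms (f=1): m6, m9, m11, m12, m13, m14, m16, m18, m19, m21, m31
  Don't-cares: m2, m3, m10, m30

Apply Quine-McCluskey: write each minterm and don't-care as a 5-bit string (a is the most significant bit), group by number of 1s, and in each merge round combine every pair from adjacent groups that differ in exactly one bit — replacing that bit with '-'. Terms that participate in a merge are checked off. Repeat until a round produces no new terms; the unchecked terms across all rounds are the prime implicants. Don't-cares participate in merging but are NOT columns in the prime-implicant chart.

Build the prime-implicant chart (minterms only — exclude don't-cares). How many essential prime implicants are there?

size-2^0 implicants → 00010(✓)  00011(✓)  00110(✓)  01001(✓)  01010(✓)  01011(✓)  01100(✓)  01101(✓)  01110(✓)  10000(✓)  10010(✓)  10011(✓)  10101  11110(✓)  11111(✓)
size-2^1 implicants → -0010(✓)  -0011(✓)  -1110  0-010(✓)  0-011(✓)  0-110(✓)  00-10(✓)  0001-(✓)  01-01  01-10(✓)  010-1  0101-(✓)  011-0  0110-  100-0  1001-(✓)  1111-
size-2^2 implicants → -001-  0--10  0-01-
Unchecked terms (primes): -001-, -1110, 0--10, 0-01-, 01-01, 010-1, 011-0, 0110-, 100-0, 10101, 1111-
Minterm coverage:
  m6 ⊆ 0--10 [E]
  m9 ⊆ 01-01,010-1
  m11 ⊆ 0-01-,010-1
  m12 ⊆ 011-0,0110-
  m13 ⊆ 01-01,0110-
  m14 ⊆ -1110,0--10,011-0
  m16 ⊆ 100-0 [E]
  m18 ⊆ -001-,100-0
  m19 ⊆ -001- [E]
  m21 ⊆ 10101 [E]
  m31 ⊆ 1111- [E]
E = {-001-, 0--10, 100-0, 10101, 1111-}

5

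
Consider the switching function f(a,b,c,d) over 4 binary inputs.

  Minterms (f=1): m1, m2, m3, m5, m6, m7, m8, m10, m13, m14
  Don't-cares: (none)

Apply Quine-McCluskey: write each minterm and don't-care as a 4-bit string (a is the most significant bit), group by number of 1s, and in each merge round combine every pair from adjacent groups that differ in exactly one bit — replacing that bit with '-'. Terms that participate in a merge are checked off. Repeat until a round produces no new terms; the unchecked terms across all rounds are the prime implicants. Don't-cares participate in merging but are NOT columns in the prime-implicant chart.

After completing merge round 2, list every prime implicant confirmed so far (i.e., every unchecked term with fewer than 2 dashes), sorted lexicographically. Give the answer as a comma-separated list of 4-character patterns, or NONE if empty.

Round 0: 0001✓ 0010✓ 0011✓ 0101✓ 0110✓ 0111✓ 1000✓ 1010✓ 1101✓ 1110✓
Round 1: -010✓ -101 -110✓ 0-01✓ 0-10✓ 0-11✓ 00-1✓ 001-✓ 01-1✓ 011-✓ 1-10✓ 10-0
Round 2: --10 0--1 0-1-
PIs = {--10, -101, 0--1, 0-1-, 10-0}

-101, 10-0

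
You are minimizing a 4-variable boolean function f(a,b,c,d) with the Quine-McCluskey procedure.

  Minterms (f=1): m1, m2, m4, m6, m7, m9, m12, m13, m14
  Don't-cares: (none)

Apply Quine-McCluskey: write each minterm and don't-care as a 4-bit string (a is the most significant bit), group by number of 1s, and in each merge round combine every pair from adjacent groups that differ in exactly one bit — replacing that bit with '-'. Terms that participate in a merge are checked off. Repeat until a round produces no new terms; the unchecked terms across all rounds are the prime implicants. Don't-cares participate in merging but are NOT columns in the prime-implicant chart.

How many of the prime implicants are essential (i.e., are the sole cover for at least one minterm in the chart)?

size-2^0 implicants → 0001(✓)  0010(✓)  0100(✓)  0110(✓)  0111(✓)  1001(✓)  1100(✓)  1101(✓)  1110(✓)
size-2^1 implicants → -001  -100(✓)  -110(✓)  0-10  01-0(✓)  011-  1-01  11-0(✓)  110-
size-2^2 implicants → -1-0
Unchecked terms (primes): -001, -1-0, 0-10, 011-, 1-01, 110-
Minterm coverage:
  m1 ⊆ -001 [E]
  m2 ⊆ 0-10 [E]
  m4 ⊆ -1-0 [E]
  m6 ⊆ -1-0,0-10,011-
  m7 ⊆ 011- [E]
  m9 ⊆ -001,1-01
  m12 ⊆ -1-0,110-
  m13 ⊆ 1-01,110-
  m14 ⊆ -1-0 [E]
E = {-001, -1-0, 0-10, 011-}

4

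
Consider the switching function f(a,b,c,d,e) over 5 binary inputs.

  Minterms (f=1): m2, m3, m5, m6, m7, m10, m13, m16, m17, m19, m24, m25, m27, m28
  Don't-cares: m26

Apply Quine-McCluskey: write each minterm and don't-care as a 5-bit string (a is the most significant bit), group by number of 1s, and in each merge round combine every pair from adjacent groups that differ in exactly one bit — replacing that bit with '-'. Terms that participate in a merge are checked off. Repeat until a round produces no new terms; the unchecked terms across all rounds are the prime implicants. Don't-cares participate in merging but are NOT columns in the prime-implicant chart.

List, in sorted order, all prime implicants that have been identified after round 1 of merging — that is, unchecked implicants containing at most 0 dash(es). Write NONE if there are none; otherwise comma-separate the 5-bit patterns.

NONE

[col 0] 00010*, 00011*, 00101*, 00110*, 00111*, 01010*, 01101*, 10000*, 10001*, 10011*, 11000*, 11001*, 11010*, 11011*, 11100*
[col 1] -0011, -1010, 0-010, 0-101, 00-10*, 00-11*, 0001-*, 001-1, 0011-*, 1-000*, 1-001*, 1-011*, 100-1*, 1000-*, 11-00, 110-0*, 110-1*, 1100-*, 1101-*
[col 2] 00-1-, 1-0-1, 1-00-, 110--
Prime implicants: -0011, -1010, 0-010, 0-101, 00-1-, 001-1, 1-0-1, 1-00-, 11-00, 110--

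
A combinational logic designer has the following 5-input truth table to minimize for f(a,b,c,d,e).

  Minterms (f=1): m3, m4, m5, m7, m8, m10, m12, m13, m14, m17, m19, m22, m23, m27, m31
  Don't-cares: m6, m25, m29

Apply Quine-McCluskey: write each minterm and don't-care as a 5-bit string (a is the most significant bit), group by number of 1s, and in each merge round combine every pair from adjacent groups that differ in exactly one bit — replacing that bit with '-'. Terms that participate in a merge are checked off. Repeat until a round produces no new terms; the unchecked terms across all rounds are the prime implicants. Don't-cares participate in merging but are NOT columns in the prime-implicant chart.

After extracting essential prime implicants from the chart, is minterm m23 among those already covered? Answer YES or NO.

size-2^0 implicants → 00011(✓)  00100(✓)  00101(✓)  00110(✓)  00111(✓)  01000(✓)  01010(✓)  01100(✓)  01101(✓)  01110(✓)  10001(✓)  10011(✓)  10110(✓)  10111(✓)  11001(✓)  11011(✓)  11101(✓)  11111(✓)
size-2^1 implicants → -0011(✓)  -0110(✓)  -0111(✓)  -1101  0-100(✓)  0-101(✓)  0-110(✓)  00-11(✓)  001-0(✓)  001-1(✓)  0010-(✓)  0011-(✓)  01-00(✓)  01-10(✓)  010-0(✓)  011-0(✓)  0110-(✓)  1-001(✓)  1-011(✓)  1-111(✓)  10-11(✓)  100-1(✓)  1011-(✓)  11-01(✓)  11-11(✓)  110-1(✓)  111-1(✓)
size-2^2 implicants → -0-11  -011-  0-1-0  0-10-  001--  01--0  1--11  1-0-1  11--1
Unchecked terms (primes): -0-11, -011-, -1101, 0-1-0, 0-10-, 001--, 01--0, 1--11, 1-0-1, 11--1
Minterm coverage:
  m3 ⊆ -0-11 [E]
  m4 ⊆ 0-1-0,0-10-,001--
  m5 ⊆ 0-10-,001--
  m7 ⊆ -0-11,-011-,001--
  m8 ⊆ 01--0 [E]
  m10 ⊆ 01--0 [E]
  m12 ⊆ 0-1-0,0-10-,01--0
  m13 ⊆ -1101,0-10-
  m14 ⊆ 0-1-0,01--0
  m17 ⊆ 1-0-1 [E]
  m19 ⊆ -0-11,1--11,1-0-1
  m22 ⊆ -011- [E]
  m23 ⊆ -0-11,-011-,1--11
  m27 ⊆ 1--11,1-0-1,11--1
  m31 ⊆ 1--11,11--1
E = {-0-11, -011-, 01--0, 1-0-1}

YES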